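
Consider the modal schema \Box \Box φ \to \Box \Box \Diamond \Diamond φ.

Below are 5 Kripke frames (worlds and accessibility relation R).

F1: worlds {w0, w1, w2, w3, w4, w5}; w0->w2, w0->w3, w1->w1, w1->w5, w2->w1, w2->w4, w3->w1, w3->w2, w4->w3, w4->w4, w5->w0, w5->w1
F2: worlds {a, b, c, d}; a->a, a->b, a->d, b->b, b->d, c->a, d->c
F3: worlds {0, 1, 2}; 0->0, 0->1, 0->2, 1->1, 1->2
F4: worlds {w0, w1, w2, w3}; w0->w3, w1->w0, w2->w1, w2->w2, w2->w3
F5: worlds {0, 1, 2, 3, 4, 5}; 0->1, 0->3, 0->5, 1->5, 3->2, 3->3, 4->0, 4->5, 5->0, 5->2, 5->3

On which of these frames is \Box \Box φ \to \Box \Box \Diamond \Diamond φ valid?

F1

Frame correspondent (Sahlqvist): \forall x \forall z (x R^2 z \to \exists w (x R^2 w \wedge z R^2 w)) — i.e. a generalized confluence (Geach) condition.
F1: satisfies the condition.
F2: fails — bR²d but no w with bR²w and dR²w.
F3: fails — 0R²2 but no w with 0R²w and 2R²w.
F4: fails — w1R²w3 but no w with w1R²w and w3R²w.
F5: fails — 0R²2 but no w with 0R²w and 2R²w.
Valid on: F1.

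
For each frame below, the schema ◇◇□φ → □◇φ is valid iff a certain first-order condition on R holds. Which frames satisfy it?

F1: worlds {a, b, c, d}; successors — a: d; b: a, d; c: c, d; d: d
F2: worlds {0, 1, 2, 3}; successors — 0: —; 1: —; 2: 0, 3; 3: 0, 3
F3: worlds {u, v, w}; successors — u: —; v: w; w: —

Frame correspondent (Sahlqvist): ∀x ∀y ∀z ((xR²y ∧ xRz) → ∃w (yRw ∧ zRw)) — i.e. a generalized confluence (Geach) condition.
F1: condition met.
F2: fails — 2R²0, 2R0 but no w with 0Rw and 0Rw.
F3: condition met.

F1, F3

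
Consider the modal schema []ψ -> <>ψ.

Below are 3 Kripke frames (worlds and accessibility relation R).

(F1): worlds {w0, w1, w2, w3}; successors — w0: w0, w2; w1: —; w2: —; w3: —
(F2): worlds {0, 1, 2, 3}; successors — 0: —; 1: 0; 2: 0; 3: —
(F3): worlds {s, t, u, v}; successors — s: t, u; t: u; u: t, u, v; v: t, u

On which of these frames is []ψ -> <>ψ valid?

(F3)

Frame correspondent (Sahlqvist): forall x exists y Rxy — i.e. seriality.
(F1): fails — world w1 has no successor.
(F2): fails — world 0 has no successor.
(F3): satisfies the condition.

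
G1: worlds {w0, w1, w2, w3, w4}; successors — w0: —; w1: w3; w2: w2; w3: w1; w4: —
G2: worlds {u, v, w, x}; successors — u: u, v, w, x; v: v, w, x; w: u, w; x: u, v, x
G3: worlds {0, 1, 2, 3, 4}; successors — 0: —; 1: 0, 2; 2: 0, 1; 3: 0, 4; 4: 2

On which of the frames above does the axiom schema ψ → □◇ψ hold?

The schema corresponds to symmetry: ∀x ∀y (Rxy → Ryx).
G1: holds.
G2: fails — Ruv but not Rvu.
G3: fails — R10 but not R01.
Valid on: G1.

G1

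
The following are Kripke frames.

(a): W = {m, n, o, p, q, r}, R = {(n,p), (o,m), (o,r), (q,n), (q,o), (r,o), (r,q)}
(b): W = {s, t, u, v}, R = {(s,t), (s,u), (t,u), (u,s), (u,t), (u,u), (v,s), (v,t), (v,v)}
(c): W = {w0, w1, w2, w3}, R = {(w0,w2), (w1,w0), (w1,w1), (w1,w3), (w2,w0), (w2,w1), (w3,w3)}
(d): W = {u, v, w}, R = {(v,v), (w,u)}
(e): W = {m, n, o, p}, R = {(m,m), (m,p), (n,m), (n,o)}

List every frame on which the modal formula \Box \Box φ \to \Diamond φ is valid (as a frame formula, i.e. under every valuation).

Frame correspondent (Sahlqvist): \forall x \exists w (x R^2 w \wedge xRw) — i.e. a generalized confluence (Geach) condition.
(a): fails — at m but no w with mR²w and mRw.
(b): condition met.
(c): fails — at w0 but no w with w0R²w and w0Rw.
(d): fails — at u but no t with uR²t and uRt.
(e): fails — at o but no w with oR²w and oRw.
Valid on: (b).

(b)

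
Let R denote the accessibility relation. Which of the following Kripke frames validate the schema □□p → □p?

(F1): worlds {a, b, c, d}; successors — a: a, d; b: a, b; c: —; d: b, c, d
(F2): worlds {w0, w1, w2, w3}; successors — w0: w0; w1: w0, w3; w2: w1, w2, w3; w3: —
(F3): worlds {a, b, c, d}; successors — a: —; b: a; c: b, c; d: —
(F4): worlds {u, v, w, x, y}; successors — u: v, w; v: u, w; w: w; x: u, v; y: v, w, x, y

Frame correspondent (Sahlqvist): ∀x ∀y (Rxy → ∃z (Rxz ∧ Rzy)) — i.e. density.
(F1): ✓.
(F2): fails — Rw1w3 but no z with Rw1z and Rzw3.
(F3): fails — Rba but no z with Rbz and Rza.
(F4): fails — Ruv but no z with Ruz and Rzv.
Valid on: (F1).

(F1)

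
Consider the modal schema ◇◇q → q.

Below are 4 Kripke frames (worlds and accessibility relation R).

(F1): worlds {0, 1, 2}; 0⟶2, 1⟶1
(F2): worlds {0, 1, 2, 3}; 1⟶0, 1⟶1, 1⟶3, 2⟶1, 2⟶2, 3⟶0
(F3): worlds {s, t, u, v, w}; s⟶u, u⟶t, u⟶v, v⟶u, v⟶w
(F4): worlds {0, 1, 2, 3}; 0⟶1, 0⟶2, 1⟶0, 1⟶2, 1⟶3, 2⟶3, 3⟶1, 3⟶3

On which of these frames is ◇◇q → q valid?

(F1)

The schema corresponds to a generalized confluence (Geach) condition: ∀x ∀y (xR²y → ∃w (y = w ∧ x = w)).
(F1): satisfies the condition.
(F2): fails — 1R²0 but 0 ≠ 1.
(F3): fails — sR²t but t ≠ s.
(F4): fails — 0R²2 but 2 ≠ 0.
Valid on: (F1).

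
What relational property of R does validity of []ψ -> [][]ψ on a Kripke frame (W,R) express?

Transitivity

Suppose □ψ→□□ψ is valid. Take Rxy, Ryz and set V(ψ)={w : Rxw}. Then □ψ at x, so □□ψ at x, so □ψ at y, so ψ at z, i.e. Rxz.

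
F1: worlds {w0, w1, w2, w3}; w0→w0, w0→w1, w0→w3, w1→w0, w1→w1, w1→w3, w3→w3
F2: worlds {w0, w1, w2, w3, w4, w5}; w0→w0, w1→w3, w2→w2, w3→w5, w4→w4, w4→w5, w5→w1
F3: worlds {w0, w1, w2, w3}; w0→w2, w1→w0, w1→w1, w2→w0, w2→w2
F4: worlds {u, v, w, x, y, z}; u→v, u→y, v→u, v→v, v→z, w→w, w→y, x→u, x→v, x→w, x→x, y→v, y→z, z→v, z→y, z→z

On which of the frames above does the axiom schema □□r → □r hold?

This is the axiom for density; its first-order frame correspondent is ∀x ∀y (Rxy → ∃z (Rxz ∧ Rzy)).
F1: condition met.
F2: fails — Rw3w5 but no z with Rw3z and Rzw5.
F3: condition met.
F4: fails — Ruy but no t with Rut and Rty.

F1, F3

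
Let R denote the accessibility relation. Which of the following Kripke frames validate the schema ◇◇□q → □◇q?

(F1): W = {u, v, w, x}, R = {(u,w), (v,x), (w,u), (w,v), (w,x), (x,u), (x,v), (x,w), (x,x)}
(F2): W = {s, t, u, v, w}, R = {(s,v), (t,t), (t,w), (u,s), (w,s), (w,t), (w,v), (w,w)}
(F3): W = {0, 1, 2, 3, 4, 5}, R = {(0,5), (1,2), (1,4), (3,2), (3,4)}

(F3)

The schema corresponds to a generalized confluence (Geach) condition: ∀x ∀y ∀z ((xR²y ∧ xRz) → ∃w (yRw ∧ zRw)).
(F1): fails — uR²u, uRw but no t with uRt and wRt.
(F2): fails — tR²s, tRt but no w* with sRw* and tRw*.
(F3): satisfies the condition.
Valid on: (F3).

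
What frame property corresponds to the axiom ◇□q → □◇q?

convergence

Suppose ◇□q→□◇q is valid. Take Rxy, Rxz and set V(q)={w : Ryw}. Then □q at y so ◇□q at x, so □◇q at x, so ◇q at z, giving w with Rzw and Ryw.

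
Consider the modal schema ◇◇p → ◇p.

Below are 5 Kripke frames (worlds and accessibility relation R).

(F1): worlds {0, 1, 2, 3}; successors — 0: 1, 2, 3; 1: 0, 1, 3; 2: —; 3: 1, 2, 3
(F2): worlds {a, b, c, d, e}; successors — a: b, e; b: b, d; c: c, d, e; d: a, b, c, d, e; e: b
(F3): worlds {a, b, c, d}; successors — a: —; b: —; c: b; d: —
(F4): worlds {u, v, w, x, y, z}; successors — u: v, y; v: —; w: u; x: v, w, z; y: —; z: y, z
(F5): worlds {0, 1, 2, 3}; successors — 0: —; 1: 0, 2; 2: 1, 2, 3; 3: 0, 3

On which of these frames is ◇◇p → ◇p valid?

(F3)

This is the axiom for transitivity; its first-order frame correspondent is ∀x ∀y ∀z (Rxy ∧ Ryz → Rxz).
(F1): fails — R10 and R02 but not R12.
(F2): fails — Reb and Rbd but not Red.
(F3): satisfies the condition.
(F4): fails — Rxw and Rwu but not Rxu.
(F5): fails — R12 and R23 but not R13.
Valid on: (F3).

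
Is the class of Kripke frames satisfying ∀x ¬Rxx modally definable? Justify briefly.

Any modally definable frame class is closed under surjective bounded morphisms.
The 2-cycle (worlds s,t with s→t→s) is irreflexive, and the map sending every world to a single reflexive point • is a surjective bounded morphism (forth: every edge maps to (•,•); back: every world has a successor). So any modal formula valid on the 2-cycle is also valid on the reflexive point, which is not irreflexive.
So the class is not modally definable.

No — not modally definable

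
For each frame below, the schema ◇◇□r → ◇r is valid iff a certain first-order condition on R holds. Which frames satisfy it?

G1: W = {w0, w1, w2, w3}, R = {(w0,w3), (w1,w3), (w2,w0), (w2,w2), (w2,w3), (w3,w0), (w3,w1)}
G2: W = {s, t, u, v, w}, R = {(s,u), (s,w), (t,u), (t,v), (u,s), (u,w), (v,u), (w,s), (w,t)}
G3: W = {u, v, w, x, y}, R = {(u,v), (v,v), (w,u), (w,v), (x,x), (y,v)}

The schema corresponds to a generalized confluence (Geach) condition: ∀x ∀y (xR²y → ∃w (yRw ∧ xRw)).
G1: ✓.
G2: fails — sR²w but no w* with wRw* and sRw*.
G3: ✓.
Valid on: G1, G3.

G1, G3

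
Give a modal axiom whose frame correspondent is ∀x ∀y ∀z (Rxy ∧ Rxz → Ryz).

◇q → □◇q

The condition is the Euclidean property. The 5 schema ◇q → □◇q defines it.
Suppose ◇q→□◇q is valid. Take Rxy, Rxz and set V(q)={y}. Then ◇q at x, so □◇q at x, so ◇q at z, so some w with Rzw has q; w=y, i.e. Rzy. By symmetry of the argument, Ryz.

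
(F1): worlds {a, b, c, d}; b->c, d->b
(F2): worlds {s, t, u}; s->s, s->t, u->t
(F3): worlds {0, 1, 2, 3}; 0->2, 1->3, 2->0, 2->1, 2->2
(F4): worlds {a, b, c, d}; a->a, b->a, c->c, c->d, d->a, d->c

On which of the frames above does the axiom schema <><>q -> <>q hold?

This is the axiom for transitivity; its first-order frame correspondent is forall x forall y forall z (Rxy & Ryz -> Rxz).
(F1): fails — Rdb and Rbc but not Rdc.
(F2): ✓.
(F3): fails — R02 and R20 but not R00.
(F4): fails — Rcd and Rda but not Rca.

(F2)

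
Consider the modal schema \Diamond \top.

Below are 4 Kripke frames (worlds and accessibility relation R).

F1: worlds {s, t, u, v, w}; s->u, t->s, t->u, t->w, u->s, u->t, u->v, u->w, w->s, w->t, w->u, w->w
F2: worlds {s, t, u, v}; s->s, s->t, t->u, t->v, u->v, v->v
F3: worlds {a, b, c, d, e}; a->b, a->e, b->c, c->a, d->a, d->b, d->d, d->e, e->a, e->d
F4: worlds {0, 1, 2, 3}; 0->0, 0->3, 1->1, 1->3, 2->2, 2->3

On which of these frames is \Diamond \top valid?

This is the axiom for seriality; its first-order frame correspondent is \forall x \exists y Rxy.
F1: fails — world v has no successor.
F2: holds.
F3: holds.
F4: fails — world 3 has no successor.
Valid on: F2, F3.

F2, F3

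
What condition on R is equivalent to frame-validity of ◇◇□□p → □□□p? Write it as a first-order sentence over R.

∀x ∀y ∀z ((xR²y ∧ xR³z) → ∃w (yR²w ∧ z = w))

This is a Sahlqvist (Geach-type) schema ◇^2□^2p → □^3◇^0p.
Minimal-valuation argument: fix x; take any y with xR^2y and any z with xR^3z. Set V(p) to the set of worlds R-reachable from y in exactly 2 steps. Then □^2p holds at y, so the antecedent holds at x; validity forces ◇^0p at z, giving a w with zR^0w and yR^2w.
First-order correspondent: ∀x ∀y ∀z ((xR²y ∧ xR³z) → ∃w (yR²w ∧ z = w)).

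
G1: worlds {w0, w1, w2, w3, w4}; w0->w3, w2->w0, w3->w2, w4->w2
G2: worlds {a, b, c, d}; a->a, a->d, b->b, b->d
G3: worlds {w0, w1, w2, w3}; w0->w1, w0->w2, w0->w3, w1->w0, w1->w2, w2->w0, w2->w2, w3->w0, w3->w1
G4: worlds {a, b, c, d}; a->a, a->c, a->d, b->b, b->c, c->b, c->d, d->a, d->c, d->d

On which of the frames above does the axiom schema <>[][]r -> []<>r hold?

G3, G4

Frame correspondent (Sahlqvist): forall x forall y forall z ((xRy & xRz) -> exists w (y R^2 w & zRw)) — i.e. a generalized confluence (Geach) condition.
G1: fails — w0Rw3, w0Rw3 but no w with w3R²w and w3Rw.
G2: fails — aRa, aRd but no w with aR²w and dRw.
G3: satisfies the condition.
G4: satisfies the condition.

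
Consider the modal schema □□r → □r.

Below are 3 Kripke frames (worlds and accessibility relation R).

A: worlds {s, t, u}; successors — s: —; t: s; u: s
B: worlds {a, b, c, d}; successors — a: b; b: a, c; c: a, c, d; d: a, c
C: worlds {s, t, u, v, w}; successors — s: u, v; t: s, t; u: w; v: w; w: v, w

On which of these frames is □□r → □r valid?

Frame correspondent (Sahlqvist): ∀x ∀y (Rxy → ∃z (Rxz ∧ Rzy)) — i.e. density.
A: fails — Rus but no z with Ruz and Rzs.
B: fails — Rab but no z with Raz and Rzb.
C: fails — Rsv but no z with Rsz and Rzv.

none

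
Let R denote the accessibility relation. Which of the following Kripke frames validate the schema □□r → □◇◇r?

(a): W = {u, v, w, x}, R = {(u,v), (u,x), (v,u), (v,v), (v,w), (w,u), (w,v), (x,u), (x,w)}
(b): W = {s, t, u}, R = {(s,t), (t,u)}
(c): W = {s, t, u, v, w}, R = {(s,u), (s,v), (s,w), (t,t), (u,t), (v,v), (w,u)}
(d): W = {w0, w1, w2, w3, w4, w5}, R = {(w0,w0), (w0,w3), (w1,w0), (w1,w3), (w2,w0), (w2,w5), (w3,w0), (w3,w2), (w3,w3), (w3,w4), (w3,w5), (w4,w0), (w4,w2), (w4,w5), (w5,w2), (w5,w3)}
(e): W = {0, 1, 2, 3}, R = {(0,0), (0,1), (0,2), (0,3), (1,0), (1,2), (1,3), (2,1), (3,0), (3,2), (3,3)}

Frame correspondent (Sahlqvist): ∀x ∀z (xRz → ∃w (xR²w ∧ zR²w)) — i.e. a generalized confluence (Geach) condition.
(a): condition met.
(b): fails — sRt but no w with sR²w and tR²w.
(c): condition met.
(d): condition met.
(e): condition met.
Valid on: (a), (c), (d), (e).

(a), (c), (d), (e)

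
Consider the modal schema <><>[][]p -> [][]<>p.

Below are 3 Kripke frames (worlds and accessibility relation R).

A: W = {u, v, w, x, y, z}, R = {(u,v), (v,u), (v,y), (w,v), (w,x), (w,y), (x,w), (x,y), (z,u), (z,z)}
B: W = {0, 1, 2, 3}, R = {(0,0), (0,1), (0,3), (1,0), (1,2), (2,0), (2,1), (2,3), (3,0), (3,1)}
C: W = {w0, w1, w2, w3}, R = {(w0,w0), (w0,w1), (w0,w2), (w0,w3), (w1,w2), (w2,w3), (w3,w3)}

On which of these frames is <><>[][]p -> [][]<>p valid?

This is the axiom for a generalized confluence (Geach) condition; its first-order frame correspondent is forall x forall y forall z ((x R^2 y & x R^2 z) -> exists w (y R^2 w & zRw)).
A: fails — uR²u, uR²u but no t with uR²t and uRt.
B: satisfies the condition.
C: fails — w0R²w1, w0R²w1 but no w with w1R²w and w1Rw.
Valid on: B.

B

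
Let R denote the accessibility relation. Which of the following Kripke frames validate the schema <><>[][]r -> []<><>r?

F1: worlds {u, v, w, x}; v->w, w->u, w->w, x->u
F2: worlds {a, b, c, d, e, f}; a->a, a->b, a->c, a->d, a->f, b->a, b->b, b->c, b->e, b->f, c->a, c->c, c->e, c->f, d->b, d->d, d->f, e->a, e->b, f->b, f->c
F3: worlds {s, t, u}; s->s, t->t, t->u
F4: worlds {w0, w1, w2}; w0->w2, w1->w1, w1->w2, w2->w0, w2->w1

F2, F4

Frame correspondent (Sahlqvist): forall x forall y forall z ((x R^2 y & xRz) -> exists w (y R^2 w & z R^2 w)) — i.e. a generalized confluence (Geach) condition.
F1: fails — vR²u, vRw but no t with uR²t and wR²t.
F2: satisfies the condition.
F3: fails — tR²t, tRu but no w with tR²w and uR²w.
F4: satisfies the condition.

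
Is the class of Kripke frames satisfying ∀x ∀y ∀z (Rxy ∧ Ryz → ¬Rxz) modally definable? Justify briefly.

No

If a class were modally definable it would be closed under surjective bounded morphisms (Goldblatt–Thomason).
The 3-cycle (worlds s,t,u with s→t→u→s) is intransitive. Mapping every world to a single reflexive point • is a surjective bounded morphism; the reflexive point is not intransitive (R••∧R•• but R••).
So the class is not modally definable.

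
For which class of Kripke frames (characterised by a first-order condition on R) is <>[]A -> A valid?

Equivalently (dual form): A → □◇A.
Suppose A→□◇A is valid. Take Rxy and set V(A)={x}. Then A at x, so □◇A at x, so ◇A at y, so some z with Ryz has A; z=x, i.e. Ryx.
Conversely, on a frame with symmetry the schema holds at every world under every valuation.
So the correspondent is symmetry.

symmetry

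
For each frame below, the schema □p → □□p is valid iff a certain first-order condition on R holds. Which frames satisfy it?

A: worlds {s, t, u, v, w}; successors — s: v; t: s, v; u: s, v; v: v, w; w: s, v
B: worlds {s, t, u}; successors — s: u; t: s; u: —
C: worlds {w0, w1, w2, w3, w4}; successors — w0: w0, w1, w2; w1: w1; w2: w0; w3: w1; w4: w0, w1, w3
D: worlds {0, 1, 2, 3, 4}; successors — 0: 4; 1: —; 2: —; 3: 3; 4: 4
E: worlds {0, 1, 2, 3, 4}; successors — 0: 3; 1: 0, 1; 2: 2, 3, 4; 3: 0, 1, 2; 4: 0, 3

D

The schema corresponds to transitivity: ∀x ∀y ∀z (Rxy ∧ Ryz → Rxz).
A: fails — Ruv and Rvw but not Ruw.
B: fails — Rts and Rsu but not Rtu.
C: fails — Rw4w0 and Rw0w2 but not Rw4w2.
D: holds.
E: fails — R10 and R03 but not R13.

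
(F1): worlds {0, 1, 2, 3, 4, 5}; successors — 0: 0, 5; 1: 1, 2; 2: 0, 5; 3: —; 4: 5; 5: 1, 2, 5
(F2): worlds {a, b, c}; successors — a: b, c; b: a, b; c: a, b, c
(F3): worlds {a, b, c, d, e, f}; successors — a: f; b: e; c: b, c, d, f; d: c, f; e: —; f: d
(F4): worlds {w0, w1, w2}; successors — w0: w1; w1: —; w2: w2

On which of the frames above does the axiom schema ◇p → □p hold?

(F4)

This is the axiom for partial functionality; its first-order frame correspondent is ∀x ∀y ∀z (Rxy ∧ Rxz → y = z).
(F1): fails — 0 sees both 0 and 5.
(F2): fails — a sees both b and c.
(F3): fails — c sees both b and c.
(F4): ✓.
Valid on: (F4).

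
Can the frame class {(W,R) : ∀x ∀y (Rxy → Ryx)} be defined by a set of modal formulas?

The condition is symmetry. A defining modal formula is q → □◇q.
Suppose q→□◇q is valid. Take Rxy and set V(q)={x}. Then q at x, so □◇q at x, so ◇q at y, so some z with Ryz has q; z=x, i.e. Ryx.

Yes — defined by q → □◇q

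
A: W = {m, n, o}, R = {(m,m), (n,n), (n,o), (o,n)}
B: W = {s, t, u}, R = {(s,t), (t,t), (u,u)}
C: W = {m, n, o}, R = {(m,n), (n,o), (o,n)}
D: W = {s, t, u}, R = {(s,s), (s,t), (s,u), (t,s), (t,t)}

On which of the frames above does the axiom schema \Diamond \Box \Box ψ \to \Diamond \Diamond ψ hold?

A, B

This is the axiom for a generalized confluence (Geach) condition; its first-order frame correspondent is \forall x \forall y (xRy \to \exists w (y R^2 w \wedge x R^2 w)).
A: satisfies the condition.
B: satisfies the condition.
C: fails — mRn but no w with nR²w and mR²w.
D: fails — sRu but no w with uR²w and sR²w.
Valid on: A, B.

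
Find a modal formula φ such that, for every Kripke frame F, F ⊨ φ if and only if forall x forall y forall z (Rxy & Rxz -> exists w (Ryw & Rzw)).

◇□s → □◇s

A defining formula is ◇□s → □◇s (the .2 axiom).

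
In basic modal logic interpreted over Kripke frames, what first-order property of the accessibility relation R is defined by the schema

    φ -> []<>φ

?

Suppose φ→□◇φ is valid. Take Rxy and set V(φ)={x}. Then φ at x, so □◇φ at x, so ◇φ at y, so some z with Ryz has φ; z=x, i.e. Ryx.
The converse is a direct semantic check.
Frame condition: forall x forall y (Rxy -> Ryx).

symmetry: forall x forall y (Rxy -> Ryx)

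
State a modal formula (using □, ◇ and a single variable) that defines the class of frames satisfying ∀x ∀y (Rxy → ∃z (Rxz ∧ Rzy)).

The condition is density. The C4 schema □□p → □p defines it.
Suppose □□p→□p is valid. Take Rxy and set V(p)={w : xR²w}. Then □□p at x, so □p at x, so p at y, i.e. ∃z(Rxz∧Rzy).

□□p → □p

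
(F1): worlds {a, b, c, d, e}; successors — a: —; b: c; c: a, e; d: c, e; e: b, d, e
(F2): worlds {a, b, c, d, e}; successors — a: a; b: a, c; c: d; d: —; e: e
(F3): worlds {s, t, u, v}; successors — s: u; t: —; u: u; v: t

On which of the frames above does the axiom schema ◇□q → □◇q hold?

none

Frame correspondent (Sahlqvist): ∀x ∀y ∀z (Rxy ∧ Rxz → ∃w (Ryw ∧ Rzw)) — i.e. convergence.
(F1): fails — Rce and Rca but e and a have no common successor.
(F2): fails — Rbc and Rba but c and a have no common successor.
(F3): fails — Rvt and Rvt but t and t have no common successor.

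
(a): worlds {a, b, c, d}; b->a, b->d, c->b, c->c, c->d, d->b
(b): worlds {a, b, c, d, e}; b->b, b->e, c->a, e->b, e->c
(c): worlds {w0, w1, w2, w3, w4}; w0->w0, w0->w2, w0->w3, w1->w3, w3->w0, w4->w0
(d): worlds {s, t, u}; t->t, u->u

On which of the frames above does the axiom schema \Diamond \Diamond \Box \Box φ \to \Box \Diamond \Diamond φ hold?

(d)

This is the axiom for a generalized confluence (Geach) condition; its first-order frame correspondent is \forall x \forall y \forall z ((x R^2 y \wedge xRz) \to \exists w (y R^2 w \wedge z R^2 w)).
(a): fails — bR²b, bRa but no w with bR²w and aR²w.
(b): fails — bR²c, bRb but no w with cR²w and bR²w.
(c): fails — w0R²w0, w0Rw2 but no w with w0R²w and w2R²w.
(d): satisfies the condition.
Valid on: (d).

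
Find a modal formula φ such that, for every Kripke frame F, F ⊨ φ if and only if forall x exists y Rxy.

□q → ◇q

This is seriality; the standard corresponding axiom is D: □q → ◇q.
Suppose □q→◇q is valid. At any x set V(q)=W. Then □q at x, so ◇q at x, so x has a successor.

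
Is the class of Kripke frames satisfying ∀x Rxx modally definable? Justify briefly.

The condition is reflexivity. A defining modal formula is □q → q.

Yes — defined by □q → q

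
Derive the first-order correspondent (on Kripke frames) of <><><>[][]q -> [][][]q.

forall x forall y forall z ((x R^3 y & x R^3 z) -> exists w (y R^2 w & z = w))

This is a Sahlqvist (Geach-type) schema ◇^3□^2q → □^3◇^0q.
First-order correspondent: forall x forall y forall z ((x R^3 y & x R^3 z) -> exists w (y R^2 w & z = w)).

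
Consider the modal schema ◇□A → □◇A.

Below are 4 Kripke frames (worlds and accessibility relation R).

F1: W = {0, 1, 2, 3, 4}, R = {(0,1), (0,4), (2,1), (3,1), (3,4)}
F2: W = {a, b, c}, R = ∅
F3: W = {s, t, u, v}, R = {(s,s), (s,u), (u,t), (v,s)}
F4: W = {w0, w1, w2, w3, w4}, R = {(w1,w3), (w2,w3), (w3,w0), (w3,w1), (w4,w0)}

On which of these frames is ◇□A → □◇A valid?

F2

The schema corresponds to convergence: ∀x ∀y ∀z (Rxy ∧ Rxz → ∃w (Ryw ∧ Rzw)).
F1: fails — R01 and R01 but 1 and 1 have no common successor.
F2: holds.
F3: fails — Rsu and Rss but u and s have no common successor.
F4: fails — Rw3w1 and Rw3w0 but w1 and w0 have no common successor.
Valid on: F2.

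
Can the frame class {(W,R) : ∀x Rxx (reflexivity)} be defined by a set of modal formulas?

Yes, by □q → q

The condition is reflexivity. A defining modal formula is □q → q.
Suppose □q→q is valid. At any x set V(q)={w : Rxw}. Then □q holds at x, so q holds at x, i.e. Rxx.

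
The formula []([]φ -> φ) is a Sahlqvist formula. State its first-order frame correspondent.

Suppose □(□φ→φ) is valid. Take Rxy and set V(φ)={w : Ryw}. Then at y, □φ holds; since □(□φ→φ) at x, □φ→φ at y, so φ at y, i.e. Ryy.
The converse is a direct semantic check.
So the correspondent is shift-reflexivity.

shift-reflexivity: forall x forall y (Rxy -> Ryy)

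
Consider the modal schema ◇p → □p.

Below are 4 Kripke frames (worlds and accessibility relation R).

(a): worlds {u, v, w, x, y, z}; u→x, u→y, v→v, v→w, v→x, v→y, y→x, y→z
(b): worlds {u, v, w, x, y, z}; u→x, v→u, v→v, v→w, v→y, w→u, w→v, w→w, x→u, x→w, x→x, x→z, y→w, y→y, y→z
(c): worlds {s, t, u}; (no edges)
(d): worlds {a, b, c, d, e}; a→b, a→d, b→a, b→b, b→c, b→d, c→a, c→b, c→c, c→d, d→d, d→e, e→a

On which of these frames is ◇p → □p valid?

(c)

The schema corresponds to partial functionality: ∀x ∀y ∀z (Rxy ∧ Rxz → y = z).
(a): fails — u sees both x and y.
(b): fails — v sees both u and v.
(c): holds.
(d): fails — a sees both b and d.
Valid on: (c).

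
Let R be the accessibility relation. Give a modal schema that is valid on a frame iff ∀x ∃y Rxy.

□s → ◇s

This is seriality; the standard corresponding axiom is D: □s → ◇s.
Suppose □s→◇s is valid. At any x set V(s)=W. Then □s at x, so ◇s at x, so x has a successor.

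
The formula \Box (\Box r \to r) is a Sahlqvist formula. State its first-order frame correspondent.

shift-reflexivity

Suppose □(□r→r) is valid. Take Rxy and set V(r)={w : Ryw}. Then at y, □r holds; since □(□r→r) at x, □r→r at y, so r at y, i.e. Ryy.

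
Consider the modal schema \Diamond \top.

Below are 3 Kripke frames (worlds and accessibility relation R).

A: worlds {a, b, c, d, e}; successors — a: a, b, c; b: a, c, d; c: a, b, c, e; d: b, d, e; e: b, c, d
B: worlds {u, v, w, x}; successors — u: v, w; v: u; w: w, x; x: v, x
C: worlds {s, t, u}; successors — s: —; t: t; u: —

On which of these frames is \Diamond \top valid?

Frame correspondent (Sahlqvist): \forall x \exists y Rxy — i.e. seriality.
A: satisfies the condition.
B: satisfies the condition.
C: fails — world s has no successor.

A, B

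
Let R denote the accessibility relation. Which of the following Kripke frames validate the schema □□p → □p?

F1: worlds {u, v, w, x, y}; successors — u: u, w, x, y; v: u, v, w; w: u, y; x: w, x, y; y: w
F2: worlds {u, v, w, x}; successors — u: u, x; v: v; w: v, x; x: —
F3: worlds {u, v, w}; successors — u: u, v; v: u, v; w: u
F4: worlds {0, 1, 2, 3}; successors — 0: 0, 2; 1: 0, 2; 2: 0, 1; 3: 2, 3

F3

The schema corresponds to density: ∀x ∀y (Rxy → ∃z (Rxz ∧ Rzy)).
F1: fails — Ryw but no z with Ryz and Rzw.
F2: fails — Rwx but no z with Rwz and Rzx.
F3: condition met.
F4: fails — R21 but no z with R2z and Rz1.
Valid on: F3.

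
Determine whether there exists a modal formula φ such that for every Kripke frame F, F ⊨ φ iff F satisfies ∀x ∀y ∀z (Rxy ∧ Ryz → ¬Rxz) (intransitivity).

No

Any modally definable frame class is closed under surjective bounded morphisms.
The 5-cycle (worlds 0,1,2,3,4 with 0→1→2→3→4→0) is intransitive. Mapping every world to a single reflexive point • is a surjective bounded morphism; the reflexive point is not intransitive (R••∧R•• but R••).
Hence intransitivity is not modally definable.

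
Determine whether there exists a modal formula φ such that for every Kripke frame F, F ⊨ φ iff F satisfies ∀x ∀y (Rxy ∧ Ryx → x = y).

Any modally definable frame class is closed under surjective bounded morphisms.
The 8-cycle (worlds a,b,c,d,e,f,g,h with a→b→c→d→e→f→g→h→a) is antisymmetric. Sending even-indexed worlds to s and odd-indexed worlds to t is a surjective bounded morphism onto the two-world frame with s↔t, which is not antisymmetric.
So no modal formula (or set of formulas) defines exactly the antisymmetric frames.

No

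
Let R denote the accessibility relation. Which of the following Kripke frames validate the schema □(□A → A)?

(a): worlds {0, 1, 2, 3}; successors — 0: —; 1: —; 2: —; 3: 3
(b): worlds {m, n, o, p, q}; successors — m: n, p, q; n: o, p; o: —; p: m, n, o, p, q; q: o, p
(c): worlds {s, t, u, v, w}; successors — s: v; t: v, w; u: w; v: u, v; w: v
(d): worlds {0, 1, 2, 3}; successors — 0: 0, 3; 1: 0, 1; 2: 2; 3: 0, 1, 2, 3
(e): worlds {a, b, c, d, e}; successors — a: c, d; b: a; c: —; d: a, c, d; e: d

(a), (d)

The schema corresponds to shift-reflexivity: ∀x ∀y (Rxy → Ryy).
(a): condition met.
(b): fails — Rpm but not Rmm.
(c): fails — Ruw but not Rww.
(d): condition met.
(e): fails — Rdc but not Rcc.
Valid on: (a), (d).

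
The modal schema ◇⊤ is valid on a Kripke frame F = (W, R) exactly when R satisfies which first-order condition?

This schema is equivalent to the D axiom □ψ → ◇ψ.
It corresponds to seriality: ∀x ∃y Rxy.

seriality: ∀x ∃y Rxy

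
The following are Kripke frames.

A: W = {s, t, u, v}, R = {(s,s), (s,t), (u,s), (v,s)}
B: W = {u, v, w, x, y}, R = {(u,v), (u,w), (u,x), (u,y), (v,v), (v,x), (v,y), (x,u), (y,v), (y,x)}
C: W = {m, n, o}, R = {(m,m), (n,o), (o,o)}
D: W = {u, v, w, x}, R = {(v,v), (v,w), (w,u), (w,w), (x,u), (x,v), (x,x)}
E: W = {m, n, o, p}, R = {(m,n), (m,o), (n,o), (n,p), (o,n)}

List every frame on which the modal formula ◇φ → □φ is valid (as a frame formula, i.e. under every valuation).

C

The schema corresponds to partial functionality: ∀x ∀y ∀z (Rxy ∧ Rxz → y = z).
A: fails — s sees both s and t.
B: fails — u sees both v and w.
C: satisfies the condition.
D: fails — v sees both v and w.
E: fails — m sees both n and o.
Valid on: C.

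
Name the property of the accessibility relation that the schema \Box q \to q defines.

Reflexivity

Suppose □q→q is valid. At any x set V(q)={w : Rxw}. Then □q holds at x, so q holds at x, i.e. Rxx.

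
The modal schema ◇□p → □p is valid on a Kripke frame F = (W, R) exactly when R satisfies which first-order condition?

the Euclidean property: ∀x ∀y ∀z (Rxy ∧ Rxz → Ryz)

This is frame-equivalent to ◇p → □◇p (substitute ¬p for p and contrapose).
Suppose ◇p→□◇p is valid. Take Rxy, Rxz and set V(p)={y}. Then ◇p at x, so □◇p at x, so ◇p at z, so some w with Rzw has p; w=y, i.e. Rzy. By symmetry of the argument, Ryz.
The converse is a direct semantic check.
So the correspondent is the Euclidean property.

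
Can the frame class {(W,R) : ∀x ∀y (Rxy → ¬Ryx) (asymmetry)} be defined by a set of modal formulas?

Any modally definable frame class is closed under surjective bounded morphisms.
The 4-cycle (worlds w0,w1,w2,w3 with w0→w1→w2→w3→w0) is asymmetric. Mapping every world to a single reflexive point • is a surjective bounded morphism, and the reflexive point is not asymmetric (R•• but asymmetry requires ¬R••).
So no modal formula (or set of formulas) defines exactly the asymmetric frames.

Not modally definable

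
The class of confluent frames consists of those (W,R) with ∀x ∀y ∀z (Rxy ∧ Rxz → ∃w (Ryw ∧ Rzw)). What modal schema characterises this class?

◇□s → □◇s

A defining formula is ◇□s → □◇s (the .2 axiom).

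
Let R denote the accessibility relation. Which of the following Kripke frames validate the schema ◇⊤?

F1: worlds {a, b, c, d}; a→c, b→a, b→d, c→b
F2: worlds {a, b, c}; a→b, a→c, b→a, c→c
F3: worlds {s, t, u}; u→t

Frame correspondent (Sahlqvist): ∀x ∃y Rxy — i.e. seriality.
F1: fails — world d has no successor.
F2: holds.
F3: fails — world s has no successor.
Valid on: F2.

F2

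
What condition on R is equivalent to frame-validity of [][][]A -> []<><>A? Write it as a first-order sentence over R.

forall x forall z (xRz -> exists w (x R^3 w & z R^2 w))

This is a Sahlqvist (Geach-type) schema ◇^0□^3A → □^1◇^2A.
Minimal-valuation argument: fix x; take any y with xR^0y and any z with xR^1z. Set V(A) to the set of worlds R-reachable from y in exactly 3 steps. Then □^3A holds at y, so the antecedent holds at x; validity forces ◇^2A at z, giving a w with zR^2w and yR^3w.
First-order correspondent: forall x forall z (xRz -> exists w (x R^3 w & z R^2 w)).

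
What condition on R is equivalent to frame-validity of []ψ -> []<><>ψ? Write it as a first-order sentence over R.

This is a Sahlqvist (Geach-type) schema ◇^0□^1ψ → □^1◇^2ψ.
Minimal-valuation argument: fix x; take any y with xR^0y and any z with xR^1z. Set V(ψ) to the set of worlds R-reachable from y in exactly 1 step. Then □^1ψ holds at y, so the antecedent holds at x; validity forces ◇^2ψ at z, giving a w with zR^2w and yR^1w.
First-order correspondent: forall x forall z (xRz -> exists w (xRw & z R^2 w)).

forall x forall z (xRz -> exists w (xRw & z R^2 w))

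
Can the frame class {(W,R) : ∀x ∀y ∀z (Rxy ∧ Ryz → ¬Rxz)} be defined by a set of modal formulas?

Not modally definable

Any modally definable frame class is closed under surjective bounded morphisms.
The 7-cycle (worlds a,b,c,d,e,f,g with a→b→c→d→e→f→g→a) is intransitive. Mapping every world to a single reflexive point • is a surjective bounded morphism; the reflexive point is not intransitive (R••∧R•• but R••).
So the class is not modally definable.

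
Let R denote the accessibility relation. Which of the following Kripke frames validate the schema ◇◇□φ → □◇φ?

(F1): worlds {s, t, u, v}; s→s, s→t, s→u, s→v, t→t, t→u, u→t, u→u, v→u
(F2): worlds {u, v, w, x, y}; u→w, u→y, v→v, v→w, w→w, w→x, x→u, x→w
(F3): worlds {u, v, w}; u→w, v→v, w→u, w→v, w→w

(F1)

The schema corresponds to a generalized confluence (Geach) condition: ∀x ∀y ∀z ((xR²y ∧ xRz) → ∃w (yRw ∧ zRw)).
(F1): holds.
(F2): fails — uR²w, uRy but no t with wRt and yRt.
(F3): fails — wR²u, wRv but no t with uRt and vRt.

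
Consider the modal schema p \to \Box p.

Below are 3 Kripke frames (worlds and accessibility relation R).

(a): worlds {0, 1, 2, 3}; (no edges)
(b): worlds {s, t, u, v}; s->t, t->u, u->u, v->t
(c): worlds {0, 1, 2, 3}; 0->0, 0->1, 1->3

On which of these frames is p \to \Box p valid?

(a)

The schema corresponds to a generalized confluence (Geach) condition: \forall x \forall z (xRz \to \exists w (x = w \wedge z = w)).
(a): holds.
(b): fails — sRt but s ≠ t.
(c): fails — 0R1 but 0 ≠ 1.
Valid on: (a).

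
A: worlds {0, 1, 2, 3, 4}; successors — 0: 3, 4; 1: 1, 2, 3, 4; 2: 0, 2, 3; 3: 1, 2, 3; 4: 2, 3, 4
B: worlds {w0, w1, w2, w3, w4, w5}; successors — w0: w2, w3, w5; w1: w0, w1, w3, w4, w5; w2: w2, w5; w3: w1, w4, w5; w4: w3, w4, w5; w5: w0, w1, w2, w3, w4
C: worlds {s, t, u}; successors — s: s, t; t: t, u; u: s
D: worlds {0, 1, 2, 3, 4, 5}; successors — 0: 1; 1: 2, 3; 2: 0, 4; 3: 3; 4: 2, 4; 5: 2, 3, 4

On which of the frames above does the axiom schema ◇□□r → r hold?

A, B, C

This is the axiom for a generalized confluence (Geach) condition; its first-order frame correspondent is ∀x ∀y (xRy → ∃w (yR²w ∧ x = w)).
A: satisfies the condition.
B: satisfies the condition.
C: satisfies the condition.
D: fails — 1R3 but no w with 3R²w and 1=w.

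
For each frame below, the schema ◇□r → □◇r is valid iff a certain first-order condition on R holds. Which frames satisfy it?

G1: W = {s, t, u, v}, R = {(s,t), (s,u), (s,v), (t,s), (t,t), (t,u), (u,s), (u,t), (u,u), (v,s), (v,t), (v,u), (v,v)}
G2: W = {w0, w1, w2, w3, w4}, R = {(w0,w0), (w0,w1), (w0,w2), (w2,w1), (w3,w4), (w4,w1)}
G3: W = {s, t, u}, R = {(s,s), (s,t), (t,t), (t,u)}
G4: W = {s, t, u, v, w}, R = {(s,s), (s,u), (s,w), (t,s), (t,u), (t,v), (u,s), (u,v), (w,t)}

This is the axiom for convergence; its first-order frame correspondent is ∀x ∀y ∀z (Rxy ∧ Rxz → ∃w (Ryw ∧ Rzw)).
G1: condition met.
G2: fails — Rw0w1 and Rw0w1 but w1 and w1 have no common successor.
G3: fails — Rtt and Rtu but t and u have no common successor.
G4: fails — Rsw and Rsu but w and u have no common successor.
Valid on: G1.

G1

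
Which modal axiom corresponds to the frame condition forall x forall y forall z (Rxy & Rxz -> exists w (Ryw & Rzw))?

A defining formula is ◇□q → □◇q (the .2 axiom).
Suppose ◇□q→□◇q is valid. Take Rxy, Rxz and set V(q)={w : Ryw}. Then □q at y so ◇□q at x, so □◇q at x, so ◇q at z, giving w with Rzw and Ryw.

◇□q → □◇q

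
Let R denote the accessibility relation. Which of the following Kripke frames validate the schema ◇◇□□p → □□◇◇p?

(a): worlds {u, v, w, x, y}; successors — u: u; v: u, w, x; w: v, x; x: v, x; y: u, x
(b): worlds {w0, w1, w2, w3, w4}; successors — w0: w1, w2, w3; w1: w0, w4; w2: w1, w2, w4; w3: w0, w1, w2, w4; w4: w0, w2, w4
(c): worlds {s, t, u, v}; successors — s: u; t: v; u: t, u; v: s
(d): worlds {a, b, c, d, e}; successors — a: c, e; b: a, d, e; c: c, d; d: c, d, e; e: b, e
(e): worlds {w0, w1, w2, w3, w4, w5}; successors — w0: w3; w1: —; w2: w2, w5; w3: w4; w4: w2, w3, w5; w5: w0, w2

(a), (b), (d)

This is the axiom for a generalized confluence (Geach) condition; its first-order frame correspondent is ∀x ∀y ∀z ((xR²y ∧ xR²z) → ∃w (yR²w ∧ zR²w)).
(a): condition met.
(b): condition met.
(c): fails — sR²t, sR²u but no w with tR²w and uR²w.
(d): condition met.
(e): fails — w2R²w0, w2R²w2 but no w with w0R²w and w2R²w.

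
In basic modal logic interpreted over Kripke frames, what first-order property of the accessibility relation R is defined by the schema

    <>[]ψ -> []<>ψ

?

Suppose ◇□ψ→□◇ψ is valid. Take Rxy, Rxz and set V(ψ)={w : Ryw}. Then □ψ at y so ◇□ψ at x, so □◇ψ at x, so ◇ψ at z, giving w with Rzw and Ryw.

Convergence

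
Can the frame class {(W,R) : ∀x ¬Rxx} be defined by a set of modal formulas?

Not modally definable

Modal frame validity is preserved under surjective bounded morphisms.
The 5-cycle (worlds w0,w1,w2,w3,w4 with w0→w1→w2→w3→w4→w0) is irreflexive, and the map sending every world to a single reflexive point • is a surjective bounded morphism (forth: every edge maps to (•,•); back: every world has a successor). So any modal formula valid on the 5-cycle is also valid on the reflexive point, which is not irreflexive.
So the class is not modally definable.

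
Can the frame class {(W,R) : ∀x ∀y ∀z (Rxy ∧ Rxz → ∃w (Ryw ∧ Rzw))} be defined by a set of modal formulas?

Yes: it is convergence, defined by the .2 schema ◇□r → □◇r.
Suppose ◇□r→□◇r is valid. Take Rxy, Rxz and set V(r)={w : Ryw}. Then □r at y so ◇□r at x, so □◇r at x, so ◇r at z, giving w with Rzw and Ryw.

Yes, by ◇□r → □◇r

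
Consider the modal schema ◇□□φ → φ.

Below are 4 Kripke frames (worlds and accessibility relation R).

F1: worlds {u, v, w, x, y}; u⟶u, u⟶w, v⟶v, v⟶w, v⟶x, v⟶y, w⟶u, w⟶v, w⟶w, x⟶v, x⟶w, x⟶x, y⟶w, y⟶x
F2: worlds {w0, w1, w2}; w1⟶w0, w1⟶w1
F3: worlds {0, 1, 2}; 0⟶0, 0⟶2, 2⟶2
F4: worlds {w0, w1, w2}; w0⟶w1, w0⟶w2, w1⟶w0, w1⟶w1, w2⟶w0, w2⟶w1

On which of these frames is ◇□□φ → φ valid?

This is the axiom for a generalized confluence (Geach) condition; its first-order frame correspondent is ∀x ∀y (xRy → ∃w (yR²w ∧ x = w)).
F1: holds.
F2: fails — w1Rw0 but no w with w0R²w and w1=w.
F3: fails — 0R2 but no w with 2R²w and 0=w.
F4: fails — w2Rw0 but no w with w0R²w and w2=w.

F1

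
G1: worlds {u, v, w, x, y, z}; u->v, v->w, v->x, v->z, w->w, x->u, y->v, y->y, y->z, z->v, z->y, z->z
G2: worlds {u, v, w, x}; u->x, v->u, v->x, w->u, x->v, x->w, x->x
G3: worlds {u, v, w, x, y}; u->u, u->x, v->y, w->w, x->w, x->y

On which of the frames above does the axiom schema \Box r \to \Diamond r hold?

This is the axiom for seriality; its first-order frame correspondent is \forall x \exists y Rxy.
G1: holds.
G2: holds.
G3: fails — world y has no successor.

G1, G2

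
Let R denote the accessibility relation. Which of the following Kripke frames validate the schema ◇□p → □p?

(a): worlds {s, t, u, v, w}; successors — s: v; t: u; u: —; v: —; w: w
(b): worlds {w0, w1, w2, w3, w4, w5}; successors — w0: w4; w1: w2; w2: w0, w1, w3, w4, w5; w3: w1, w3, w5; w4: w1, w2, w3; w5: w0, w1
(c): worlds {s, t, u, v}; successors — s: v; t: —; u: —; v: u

none

Frame correspondent (Sahlqvist): ∀x ∀y ∀z ((xRy ∧ xRz) → ∃w (yRw ∧ z = w)) — i.e. a generalized confluence (Geach) condition.
(a): fails — sRv, sRv but no w* with vRw* and v=w*.
(b): fails — w0Rw4, w0Rw4 but no w with w4Rw and w4=w.
(c): fails — sRv, sRv but no w with vRw and v=w.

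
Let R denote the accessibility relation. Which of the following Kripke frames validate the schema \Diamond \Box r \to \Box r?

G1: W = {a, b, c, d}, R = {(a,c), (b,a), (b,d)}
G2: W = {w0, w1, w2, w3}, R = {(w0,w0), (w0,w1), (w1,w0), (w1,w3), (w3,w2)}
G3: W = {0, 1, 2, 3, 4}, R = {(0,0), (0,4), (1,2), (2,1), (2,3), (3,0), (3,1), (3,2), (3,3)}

none

The schema corresponds to the Euclidean property: \forall x \forall y \forall z (Rxy \wedge Rxz \to Ryz).
G1: fails — Rac and Rac but not Rcc.
G2: fails — Rw0w1 and Rw0w1 but not Rw1w1.
G3: fails — R04 and R00 but not R40.
Valid on no frame.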